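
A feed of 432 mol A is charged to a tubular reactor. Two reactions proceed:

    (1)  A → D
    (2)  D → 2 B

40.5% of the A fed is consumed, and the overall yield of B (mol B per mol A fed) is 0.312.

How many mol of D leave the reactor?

108 mol

Conversion of A: A consumed = 1ξ₁ = 0.405 × 432 → ξ₁ = 175 mol.
Yield of B: 2ξ₂ / 432 = 0.312 → ξ₂ = 67.39 mol.
Outlet amounts (n = n₀ + Σ ν·ξ):
  A: 432 − 1(175) = 257
  D: 0 + 1(175) − 1(67.39) = 107.6
  B: 0 + 2(67.39) = 134.8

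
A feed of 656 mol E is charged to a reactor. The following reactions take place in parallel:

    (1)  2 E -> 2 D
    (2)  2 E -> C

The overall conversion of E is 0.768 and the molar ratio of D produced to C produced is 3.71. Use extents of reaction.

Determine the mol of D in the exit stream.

Conversion of E: E consumed = 0.768 × 656 = 503.8 mol = 2ξ₁ + 2ξ₂.
Selectivity: 2ξ₁ / (1ξ₂) = 3.71 → ξ₁ = 1.855 ξ₂.
Substitute: (2·1.855 + 2) ξ₂ = 503.8 → ξ₂ = 88.23 mol, ξ₁ = 163.7 mol.
Outlet amounts (n = n₀ + Σ ν·ξ):
  E: 656 − 2(163.7) − 2(88.23) = 152.2
  D: 0 + 2(163.7) = 327.3
  C: 0 + 1(88.23) = 88.23

327 mol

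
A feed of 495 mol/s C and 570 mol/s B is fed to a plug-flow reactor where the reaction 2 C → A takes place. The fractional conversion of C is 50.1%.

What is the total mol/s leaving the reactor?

941 mol/s

C reacted = 0.501 × 495 = 248 mol/s; ν_C = −2, so ξ = 248/2 = 124 mol/s.
Outlet amounts (n = n₀ + ν ξ):
  C: 495 − 2(124) = 247
  A: 0 + 1(124) = 124
  B: 570 (inert)
Total out = 247 + 124 + 570 = 941 mol/s.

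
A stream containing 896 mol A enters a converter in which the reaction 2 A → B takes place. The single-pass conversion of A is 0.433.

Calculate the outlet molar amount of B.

A reacted = 0.433 × 896 = 388 mol; ν_A = −2, so ξ = 388/2 = 194 mol.
Outlet amounts (n = n₀ + ν ξ):
  A: 896 − 2(194) = 508
  B: 0 + 1(194) = 194

194 mol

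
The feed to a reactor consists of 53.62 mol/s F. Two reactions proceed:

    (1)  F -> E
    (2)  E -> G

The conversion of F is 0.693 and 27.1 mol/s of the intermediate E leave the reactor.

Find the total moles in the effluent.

Conversion of F: F consumed = 1ξ₁ = 0.693 × 53.62 → ξ₁ = 37.16 mol/s.
E balance: n_E = 0 + 1ξ₁ − 1ξ₂ = 27.1 → ξ₂ = (1·37.16 − 27.1)/1 = 10.06 mol/s.
Outlet amounts (n = n₀ + Σ ν·ξ):
  F: 53.62 − 1(37.16) = 16.46
  E: 0 + 1(37.16) − 1(10.06) = 27.1
  G: 0 + 1(10.06) = 10.06
Total out = 16.46 + 27.1 + 10.06 = 53.62 mol/s.

53.6 mol/s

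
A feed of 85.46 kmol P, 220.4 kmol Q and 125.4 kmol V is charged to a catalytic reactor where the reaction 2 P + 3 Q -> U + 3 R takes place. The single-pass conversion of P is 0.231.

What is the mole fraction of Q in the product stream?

0.453

P reacted = 0.231 × 85.46 = 19.74 kmol; ν_P = −2, so ξ = 19.74/2 = 9.871 kmol.
Outlet amounts (n = n₀ + ν ξ):
  P: 85.46 − 2(9.871) = 65.72
  Q: 220.4 − 3(9.871) = 190.8
  U: 0 + 1(9.871) = 9.871
  R: 0 + 3(9.871) = 29.61
  V: 125.4 (inert)
Total out = 421.4 kmol; y_Q = 190.8 / 421.4 = 0.4528.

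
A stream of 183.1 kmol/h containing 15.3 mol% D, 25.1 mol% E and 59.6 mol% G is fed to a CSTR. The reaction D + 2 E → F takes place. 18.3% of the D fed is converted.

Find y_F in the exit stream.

D reacted = 0.183 × 28.01 = 5.127 kmol/h; ν_D = −1, so ξ = 5.127/1 = 5.127 kmol/h.
Outlet amounts (n = n₀ + ν ξ):
  D: 28.01 − 1(5.127) = 22.89
  E: 45.96 − 2(5.127) = 35.7
  F: 0 + 1(5.127) = 5.127
  G: 109.1 (inert)
Total out = 172.8 kmol/h; y_F = 5.127 / 172.8 = 0.02966.

0.0297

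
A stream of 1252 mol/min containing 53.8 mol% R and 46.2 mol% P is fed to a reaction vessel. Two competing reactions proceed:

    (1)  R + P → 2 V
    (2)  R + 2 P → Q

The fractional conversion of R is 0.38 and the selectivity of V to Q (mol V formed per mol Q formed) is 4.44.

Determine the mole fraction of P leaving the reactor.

0.222

Conversion of R: R consumed = 0.38 × 673.6 = 256 mol/min = 1ξ₁ + 1ξ₂.
Selectivity: 2ξ₁ / (1ξ₂) = 4.44 → ξ₁ = 2.22 ξ₂.
Substitute: (1·2.22 + 1) ξ₂ = 256 → ξ₂ = 79.49 mol/min, ξ₁ = 176.5 mol/min.
Outlet amounts (n = n₀ + Σ ν·ξ):
  R: 673.6 − 1(176.5) − 1(79.49) = 417.6
  P: 578.4 − 1(176.5) − 2(79.49) = 243
  V: 0 + 2(176.5) = 352.9
  Q: 0 + 1(79.49) = 79.49
Total out = 1093 mol/min; y_P = 243 / 1093 = 0.2223.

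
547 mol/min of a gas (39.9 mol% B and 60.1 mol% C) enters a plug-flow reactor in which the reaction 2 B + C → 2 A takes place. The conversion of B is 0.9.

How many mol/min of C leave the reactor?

B reacted = 0.9 × 218.3 = 196.4 mol/min; ν_B = −2, so ξ = 196.4/2 = 98.21 mol/min.
Outlet amounts (n = n₀ + ν ξ):
  B: 218.3 − 2(98.21) = 21.83
  C: 328.7 − 1(98.21) = 230.5
  A: 0 + 2(98.21) = 196.4

231 mol/min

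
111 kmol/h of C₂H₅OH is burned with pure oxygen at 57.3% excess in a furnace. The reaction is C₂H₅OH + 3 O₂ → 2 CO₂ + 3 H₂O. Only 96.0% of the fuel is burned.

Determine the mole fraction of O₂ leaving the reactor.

Stoichiometric O₂ = 3 × 111 = 333 kmol/h; O₂ fed = 333 × 1.573 = 523.8 kmol/h.
Fuel reacted = 0.96 × 111 → ξ = 106.6 kmol/h.
Outlet (n = n₀ + ν ξ):
  C₂H₅OH: 111 − 1(106.6) = 4.44
  O₂: 523.8 − 3(106.6) = 204.1
  CO₂: 0 + 2(106.6) = 213.1
  H₂O: 0 + 3(106.6) = 319.7
Total out = 741.4 kmol/h; y_O₂ = 204.1 / 741.4 = 0.2753.

0.275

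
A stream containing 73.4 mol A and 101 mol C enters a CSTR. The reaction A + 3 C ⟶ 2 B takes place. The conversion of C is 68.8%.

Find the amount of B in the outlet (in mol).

C reacted = 0.688 × 101 = 69.49 mol; ν_C = −3, so ξ = 69.49/3 = 23.16 mol.
Outlet amounts (n = n₀ + ν ξ):
  A: 73.4 − 1(23.16) = 50.24
  C: 101 − 3(23.16) = 31.51
  B: 0 + 2(23.16) = 46.33

46.3 mol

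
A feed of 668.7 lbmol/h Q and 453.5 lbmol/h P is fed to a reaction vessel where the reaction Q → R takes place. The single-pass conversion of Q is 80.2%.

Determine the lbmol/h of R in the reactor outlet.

536 lbmol/h

Q reacted = 0.802 × 668.7 = 536.3 lbmol/h; ν_Q = −1, so ξ = 536.3/1 = 536.3 lbmol/h.
Outlet amounts (n = n₀ + ν ξ):
  Q: 668.7 − 1(536.3) = 132.4
  R: 0 + 1(536.3) = 536.3
  P: 453.5 (inert)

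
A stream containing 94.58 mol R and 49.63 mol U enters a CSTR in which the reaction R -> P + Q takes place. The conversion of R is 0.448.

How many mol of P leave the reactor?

42.4 mol

R reacted = 0.448 × 94.58 = 42.37 mol; ν_R = −1, so ξ = 42.37/1 = 42.37 mol.
Outlet amounts (n = n₀ + ν ξ):
  R: 94.58 − 1(42.37) = 52.21
  P: 0 + 1(42.37) = 42.37
  Q: 0 + 1(42.37) = 42.37
  U: 49.63 (inert)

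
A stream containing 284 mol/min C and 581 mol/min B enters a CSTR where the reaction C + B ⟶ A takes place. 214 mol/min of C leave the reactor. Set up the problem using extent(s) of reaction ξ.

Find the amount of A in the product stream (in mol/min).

70 mol/min

For C: n = n₀ − 1ξ → 214 = 284 − 1ξ, giving ξ = 70 mol/min.
Outlet amounts (n = n₀ + ν ξ):
  C: 284 − 1(70) = 214
  B: 581 − 1(70) = 511
  A: 0 + 1(70) = 70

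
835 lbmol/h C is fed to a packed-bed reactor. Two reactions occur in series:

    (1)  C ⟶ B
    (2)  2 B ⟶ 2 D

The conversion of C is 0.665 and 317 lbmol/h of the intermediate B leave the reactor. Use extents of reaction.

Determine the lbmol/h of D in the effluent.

238 lbmol/h

Conversion of C: C consumed = 1ξ₁ = 0.665 × 835 → ξ₁ = 555.3 lbmol/h.
B balance: n_B = 0 + 1ξ₁ − 2ξ₂ = 317 → ξ₂ = (1·555.3 − 317)/2 = 119.1 lbmol/h.
Outlet amounts (n = n₀ + Σ ν·ξ):
  C: 835 − 1(555.3) = 279.7
  B: 0 + 1(555.3) − 2(119.1) = 317
  D: 0 + 2(119.1) = 238.3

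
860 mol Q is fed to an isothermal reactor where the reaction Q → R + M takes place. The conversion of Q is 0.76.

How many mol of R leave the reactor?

654 mol

Q reacted = 0.76 × 860 = 653.6 mol; ν_Q = −1, so ξ = 653.6/1 = 653.6 mol.
Outlet amounts (n = n₀ + ν ξ):
  Q: 860 − 1(653.6) = 206.4
  R: 0 + 1(653.6) = 653.6
  M: 0 + 1(653.6) = 653.6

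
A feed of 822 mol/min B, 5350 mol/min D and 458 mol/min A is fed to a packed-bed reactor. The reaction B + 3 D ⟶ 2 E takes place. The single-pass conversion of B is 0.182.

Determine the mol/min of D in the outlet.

B reacted = 0.182 × 822 = 149.6 mol/min; ν_B = −1, so ξ = 149.6/1 = 149.6 mol/min.
Outlet amounts (n = n₀ + ν ξ):
  B: 822 − 1(149.6) = 672.4
  D: 5350 − 3(149.6) = 4901
  E: 0 + 2(149.6) = 299.2
  A: 458 (inert)

4900 mol/min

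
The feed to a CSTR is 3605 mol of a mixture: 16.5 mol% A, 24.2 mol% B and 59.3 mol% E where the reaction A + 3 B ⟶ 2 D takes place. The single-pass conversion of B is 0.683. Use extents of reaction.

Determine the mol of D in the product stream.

397 mol

B reacted = 0.683 × 872.4 = 595.9 mol; ν_B = −3, so ξ = 595.9/3 = 198.6 mol.
Outlet amounts (n = n₀ + ν ξ):
  A: 594.8 − 1(198.6) = 396.2
  B: 872.4 − 3(198.6) = 276.6
  D: 0 + 2(198.6) = 397.2
  E: 2138 (inert)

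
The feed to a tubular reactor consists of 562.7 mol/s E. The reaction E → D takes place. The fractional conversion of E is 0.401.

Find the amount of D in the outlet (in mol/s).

E reacted = 0.401 × 562.7 = 225.6 mol/s; ν_E = −1, so ξ = 225.6/1 = 225.6 mol/s.
Outlet amounts (n = n₀ + ν ξ):
  E: 562.7 − 1(225.6) = 337.1
  D: 0 + 1(225.6) = 225.6

226 mol/s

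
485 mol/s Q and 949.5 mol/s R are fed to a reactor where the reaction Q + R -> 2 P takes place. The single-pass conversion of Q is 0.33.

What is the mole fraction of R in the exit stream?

0.55

Q reacted = 0.33 × 485 = 160.1 mol/s; ν_Q = −1, so ξ = 160.1/1 = 160.1 mol/s.
Outlet amounts (n = n₀ + ν ξ):
  Q: 485 − 1(160.1) = 324.9
  R: 949.5 − 1(160.1) = 789.5
  P: 0 + 2(160.1) = 320.1
Total out = 1434 mol/s; y_R = 789.5 / 1434 = 0.5503.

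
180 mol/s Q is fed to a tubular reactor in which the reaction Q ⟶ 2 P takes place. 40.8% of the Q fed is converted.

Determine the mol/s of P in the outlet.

147 mol/s

Q reacted = 0.408 × 180 = 73.44 mol/s; ν_Q = −1, so ξ = 73.44/1 = 73.44 mol/s.
Outlet amounts (n = n₀ + ν ξ):
  Q: 180 − 1(73.44) = 106.6
  P: 0 + 2(73.44) = 146.9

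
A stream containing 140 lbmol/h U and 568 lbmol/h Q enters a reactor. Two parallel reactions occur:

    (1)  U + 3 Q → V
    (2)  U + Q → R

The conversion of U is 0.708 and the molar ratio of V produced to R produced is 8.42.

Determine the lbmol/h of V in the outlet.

Conversion of U: U consumed = 0.708 × 140 = 99.12 lbmol/h = 1ξ₁ + 1ξ₂.
Selectivity: 1ξ₁ / (1ξ₂) = 8.42 → ξ₁ = 8.42 ξ₂.
Substitute: (1·8.42 + 1) ξ₂ = 99.12 → ξ₂ = 10.52 lbmol/h, ξ₁ = 88.6 lbmol/h.
Outlet amounts (n = n₀ + Σ ν·ξ):
  U: 140 − 1(88.6) − 1(10.52) = 40.88
  Q: 568 − 3(88.6) − 1(10.52) = 291.7
  V: 0 + 1(88.6) = 88.6
  R: 0 + 1(10.52) = 10.52

88.6 lbmol/h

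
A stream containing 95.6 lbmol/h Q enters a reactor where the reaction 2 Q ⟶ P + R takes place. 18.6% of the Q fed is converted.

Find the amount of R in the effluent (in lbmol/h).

Q reacted = 0.186 × 95.6 = 17.78 lbmol/h; ν_Q = −2, so ξ = 17.78/2 = 8.891 lbmol/h.
Outlet amounts (n = n₀ + ν ξ):
  Q: 95.6 − 2(8.891) = 77.82
  P: 0 + 1(8.891) = 8.891
  R: 0 + 1(8.891) = 8.891

8.89 lbmol/h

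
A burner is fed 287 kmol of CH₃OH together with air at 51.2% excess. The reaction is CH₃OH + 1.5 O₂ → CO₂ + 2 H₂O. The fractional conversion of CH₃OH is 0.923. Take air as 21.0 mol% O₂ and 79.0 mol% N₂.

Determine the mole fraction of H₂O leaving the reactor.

0.151

Stoichiometric O₂ = 1.5 × 287 = 430.5 kmol; O₂ fed = 430.5 × 1.512 = 650.9 kmol.
N₂ fed = 650.9 × 79/21 = 2449 kmol.
Fuel reacted = 0.923 × 287 → ξ = 264.9 kmol.
Outlet (n = n₀ + ν ξ):
  CH₃OH: 287 − 1(264.9) = 22.1
  O₂: 650.9 − 1.5(264.9) = 253.6
  N₂: 2449 (inert)
  CO₂: 0 + 1(264.9) = 264.9
  H₂O: 0 + 2(264.9) = 529.8
Total out = 3519 kmol; y_H₂O = 529.8 / 3519 = 0.1506.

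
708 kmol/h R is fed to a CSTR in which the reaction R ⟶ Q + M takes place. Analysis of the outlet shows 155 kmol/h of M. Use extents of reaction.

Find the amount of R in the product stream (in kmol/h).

For M: n = n₀ + 1ξ → 155 = 0 + 1ξ, giving ξ = 155 kmol/h.
Outlet amounts (n = n₀ + ν ξ):
  R: 708 − 1(155) = 553
  Q: 0 + 1(155) = 155
  M: 0 + 1(155) = 155

553 kmol/h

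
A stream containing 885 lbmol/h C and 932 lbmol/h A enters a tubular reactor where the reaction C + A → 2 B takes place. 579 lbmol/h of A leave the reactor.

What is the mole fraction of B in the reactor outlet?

0.389

For A: n = n₀ − 1ξ → 579 = 932 − 1ξ, giving ξ = 353 lbmol/h.
Outlet amounts (n = n₀ + ν ξ):
  C: 885 − 1(353) = 532
  A: 932 − 1(353) = 579
  B: 0 + 2(353) = 706
Total out = 1817 lbmol/h; y_B = 706 / 1817 = 0.3886.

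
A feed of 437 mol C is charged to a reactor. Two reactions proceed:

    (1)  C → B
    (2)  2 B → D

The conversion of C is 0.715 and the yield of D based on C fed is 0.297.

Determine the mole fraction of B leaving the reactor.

Conversion of C: C consumed = 1ξ₁ = 0.715 × 437 → ξ₁ = 312.5 mol.
Yield of D: 1ξ₂ / 437 = 0.297 → ξ₂ = 129.8 mol.
Outlet amounts (n = n₀ + Σ ν·ξ):
  C: 437 − 1(312.5) = 124.5
  B: 0 + 1(312.5) − 2(129.8) = 52.88
  D: 0 + 1(129.8) = 129.8
Total out = 307.2 mol; y_B = 52.88 / 307.2 = 0.1721.

0.172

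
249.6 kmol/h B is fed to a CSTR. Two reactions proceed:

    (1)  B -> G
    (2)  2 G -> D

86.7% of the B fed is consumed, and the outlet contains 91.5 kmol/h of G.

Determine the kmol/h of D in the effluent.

62.5 kmol/h

Conversion of B: B consumed = 1ξ₁ = 0.867 × 249.6 → ξ₁ = 216.4 kmol/h.
G balance: n_G = 0 + 1ξ₁ − 2ξ₂ = 91.5 → ξ₂ = (1·216.4 − 91.5)/2 = 62.45 kmol/h.
Outlet amounts (n = n₀ + Σ ν·ξ):
  B: 249.6 − 1(216.4) = 33.2
  G: 0 + 1(216.4) − 2(62.45) = 91.5
  D: 0 + 1(62.45) = 62.45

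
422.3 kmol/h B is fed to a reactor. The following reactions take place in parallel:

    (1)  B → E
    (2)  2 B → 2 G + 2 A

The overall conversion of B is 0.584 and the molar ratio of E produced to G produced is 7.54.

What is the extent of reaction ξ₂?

Conversion of B: B consumed = 0.584 × 422.3 = 246.6 kmol/h = 1ξ₁ + 2ξ₂.
Selectivity: 1ξ₁ / (2ξ₂) = 7.54 → ξ₁ = 15.08 ξ₂.
Substitute: (1·15.08 + 2) ξ₂ = 246.6 → ξ₂ = 14.44 kmol/h, ξ₁ = 217.7 kmol/h.
Outlet amounts (n = n₀ + Σ ν·ξ):
  B: 422.3 − 1(217.7) − 2(14.44) = 175.7
  E: 0 + 1(217.7) = 217.7
  G: 0 + 2(14.44) = 28.88
  A: 0 + 2(14.44) = 28.88

ξ₂ = 14.4 kmol/h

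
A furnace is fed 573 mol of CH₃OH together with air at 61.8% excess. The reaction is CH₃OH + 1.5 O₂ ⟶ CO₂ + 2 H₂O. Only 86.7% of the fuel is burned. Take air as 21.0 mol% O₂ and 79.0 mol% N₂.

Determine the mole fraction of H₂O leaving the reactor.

Stoichiometric O₂ = 1.5 × 573 = 859.5 mol; O₂ fed = 859.5 × 1.618 = 1391 mol.
N₂ fed = 1391 × 79/21 = 5232 mol.
Fuel reacted = 0.867 × 573 → ξ = 496.8 mol.
Outlet (n = n₀ + ν ξ):
  CH₃OH: 573 − 1(496.8) = 76.21
  O₂: 1391 − 1.5(496.8) = 645.5
  N₂: 5232 (inert)
  CO₂: 0 + 1(496.8) = 496.8
  H₂O: 0 + 2(496.8) = 993.6
Total out = 7444 mol; y_H₂O = 993.6 / 7444 = 0.1335.

0.133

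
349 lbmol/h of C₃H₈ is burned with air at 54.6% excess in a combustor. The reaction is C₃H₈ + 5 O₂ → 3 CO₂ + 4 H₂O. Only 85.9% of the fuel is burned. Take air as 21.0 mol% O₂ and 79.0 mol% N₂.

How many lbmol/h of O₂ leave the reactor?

Stoichiometric O₂ = 5 × 349 = 1745 lbmol/h; O₂ fed = 1745 × 1.546 = 2698 lbmol/h.
N₂ fed = 2698 × 79/21 = 10150 lbmol/h.
Fuel reacted = 0.859 × 349 → ξ = 299.8 lbmol/h.
Outlet (n = n₀ + ν ξ):
  C₃H₈: 349 − 1(299.8) = 49.21
  O₂: 2698 − 5(299.8) = 1199
  N₂: 10150 (inert)
  CO₂: 0 + 3(299.8) = 899.4
  H₂O: 0 + 4(299.8) = 1199

1200 lbmol/h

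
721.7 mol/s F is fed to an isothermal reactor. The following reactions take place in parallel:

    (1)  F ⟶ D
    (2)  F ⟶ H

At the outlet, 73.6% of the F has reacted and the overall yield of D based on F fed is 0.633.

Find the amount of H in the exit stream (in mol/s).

74.3 mol/s

Yield of D: 1ξ₁ / 721.7 = 0.633 → ξ₁ = 456.8 mol/s.
Conversion of F: 1ξ₁ + 1ξ₂ = 0.736 × 721.7 = 531.2 → ξ₂ = 74.34 mol/s.
Outlet amounts (n = n₀ + Σ ν·ξ):
  F: 721.7 − 1(456.8) − 1(74.34) = 190.5
  D: 0 + 1(456.8) = 456.8
  H: 0 + 1(74.34) = 74.34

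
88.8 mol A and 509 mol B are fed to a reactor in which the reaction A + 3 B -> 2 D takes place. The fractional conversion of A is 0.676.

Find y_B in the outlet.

A reacted = 0.676 × 88.8 = 60.03 mol; ν_A = −1, so ξ = 60.03/1 = 60.03 mol.
Outlet amounts (n = n₀ + ν ξ):
  A: 88.8 − 1(60.03) = 28.77
  B: 509 − 3(60.03) = 328.9
  D: 0 + 2(60.03) = 120.1
Total out = 477.7 mol; y_B = 328.9 / 477.7 = 0.6885.

0.688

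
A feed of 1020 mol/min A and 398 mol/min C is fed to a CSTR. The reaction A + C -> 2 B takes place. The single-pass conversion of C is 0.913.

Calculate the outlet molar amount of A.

657 mol/min

C reacted = 0.913 × 398 = 363.4 mol/min; ν_C = −1, so ξ = 363.4/1 = 363.4 mol/min.
Outlet amounts (n = n₀ + ν ξ):
  A: 1020 − 1(363.4) = 656.6
  C: 398 − 1(363.4) = 34.63
  B: 0 + 2(363.4) = 726.7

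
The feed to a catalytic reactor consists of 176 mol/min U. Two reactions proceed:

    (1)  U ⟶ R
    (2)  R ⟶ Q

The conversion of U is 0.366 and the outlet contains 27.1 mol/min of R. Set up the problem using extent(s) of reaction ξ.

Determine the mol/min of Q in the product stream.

37.3 mol/min

Conversion of U: U consumed = 1ξ₁ = 0.366 × 176 → ξ₁ = 64.42 mol/min.
R balance: n_R = 0 + 1ξ₁ − 1ξ₂ = 27.1 → ξ₂ = (1·64.42 − 27.1)/1 = 37.32 mol/min.
Outlet amounts (n = n₀ + Σ ν·ξ):
  U: 176 − 1(64.42) = 111.6
  R: 0 + 1(64.42) − 1(37.32) = 27.1
  Q: 0 + 1(37.32) = 37.32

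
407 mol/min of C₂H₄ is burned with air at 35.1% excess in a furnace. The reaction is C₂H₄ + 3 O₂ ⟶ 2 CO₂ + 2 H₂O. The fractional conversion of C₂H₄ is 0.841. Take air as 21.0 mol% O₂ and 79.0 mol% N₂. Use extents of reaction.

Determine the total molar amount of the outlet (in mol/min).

8260 mol/min

Stoichiometric O₂ = 3 × 407 = 1221 mol/min; O₂ fed = 1221 × 1.351 = 1650 mol/min.
N₂ fed = 1650 × 79/21 = 6206 mol/min.
Fuel reacted = 0.841 × 407 → ξ = 342.3 mol/min.
Outlet (n = n₀ + ν ξ):
  C₂H₄: 407 − 1(342.3) = 64.71
  O₂: 1650 − 3(342.3) = 622.7
  N₂: 6206 (inert)
  CO₂: 0 + 2(342.3) = 684.6
  H₂O: 0 + 2(342.3) = 684.6
Total out = 64.71 + 622.7 + 6206 + 684.6 + 684.6 = 8262 mol/min.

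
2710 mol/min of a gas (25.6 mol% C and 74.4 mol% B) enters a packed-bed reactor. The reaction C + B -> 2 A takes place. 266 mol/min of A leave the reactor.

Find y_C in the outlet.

For A: n = n₀ + 2ξ → 266 = 0 + 2ξ, giving ξ = 133 mol/min.
Outlet amounts (n = n₀ + ν ξ):
  C: 693.8 − 1(133) = 560.8
  B: 2016 − 1(133) = 1883
  A: 0 + 2(133) = 266
Total out = 2710 mol/min; y_C = 560.8 / 2710 = 0.2069.

0.207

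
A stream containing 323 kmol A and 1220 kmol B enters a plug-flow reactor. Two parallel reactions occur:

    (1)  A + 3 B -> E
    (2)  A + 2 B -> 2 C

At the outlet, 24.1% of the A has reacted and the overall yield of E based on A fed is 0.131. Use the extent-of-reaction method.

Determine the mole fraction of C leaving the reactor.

0.0515

Yield of E: 1ξ₁ / 323 = 0.131 → ξ₁ = 42.31 kmol.
Conversion of A: 1ξ₁ + 1ξ₂ = 0.241 × 323 = 77.84 → ξ₂ = 35.53 kmol.
Outlet amounts (n = n₀ + Σ ν·ξ):
  A: 323 − 1(42.31) − 1(35.53) = 245.2
  B: 1220 − 3(42.31) − 2(35.53) = 1022
  E: 0 + 1(42.31) = 42.31
  C: 0 + 2(35.53) = 71.06
Total out = 1381 kmol; y_C = 71.06 / 1381 = 0.05147.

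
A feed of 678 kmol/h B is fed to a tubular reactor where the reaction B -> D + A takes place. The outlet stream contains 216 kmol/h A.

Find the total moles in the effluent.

894 kmol/h

For A: n = n₀ + 1ξ → 216 = 0 + 1ξ, giving ξ = 216 kmol/h.
Outlet amounts (n = n₀ + ν ξ):
  B: 678 − 1(216) = 462
  D: 0 + 1(216) = 216
  A: 0 + 1(216) = 216
Total out = 462 + 216 + 216 = 894 kmol/h.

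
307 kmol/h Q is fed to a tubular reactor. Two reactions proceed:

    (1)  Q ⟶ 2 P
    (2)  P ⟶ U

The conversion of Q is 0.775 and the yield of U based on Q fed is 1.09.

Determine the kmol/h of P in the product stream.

141 kmol/h

Conversion of Q: Q consumed = 1ξ₁ = 0.775 × 307 → ξ₁ = 237.9 kmol/h.
Yield of U: 1ξ₂ / 307 = 1.09 → ξ₂ = 334.6 kmol/h.
Outlet amounts (n = n₀ + Σ ν·ξ):
  Q: 307 − 1(237.9) = 69.07
  P: 0 + 2(237.9) − 1(334.6) = 141.2
  U: 0 + 1(334.6) = 334.6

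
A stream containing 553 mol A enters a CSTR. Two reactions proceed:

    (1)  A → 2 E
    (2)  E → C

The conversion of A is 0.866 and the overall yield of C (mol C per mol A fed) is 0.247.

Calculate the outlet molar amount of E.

821 mol

Conversion of A: A consumed = 1ξ₁ = 0.866 × 553 → ξ₁ = 478.9 mol.
Yield of C: 1ξ₂ / 553 = 0.247 → ξ₂ = 136.6 mol.
Outlet amounts (n = n₀ + Σ ν·ξ):
  A: 553 − 1(478.9) = 74.1
  E: 0 + 2(478.9) − 1(136.6) = 821.2
  C: 0 + 1(136.6) = 136.6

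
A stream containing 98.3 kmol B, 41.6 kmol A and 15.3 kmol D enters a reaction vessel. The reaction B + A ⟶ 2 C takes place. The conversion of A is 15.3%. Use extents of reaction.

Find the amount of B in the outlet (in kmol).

91.9 kmol

A reacted = 0.153 × 41.6 = 6.365 kmol; ν_A = −1, so ξ = 6.365/1 = 6.365 kmol.
Outlet amounts (n = n₀ + ν ξ):
  B: 98.3 − 1(6.365) = 91.94
  A: 41.6 − 1(6.365) = 35.24
  C: 0 + 2(6.365) = 12.73
  D: 15.3 (inert)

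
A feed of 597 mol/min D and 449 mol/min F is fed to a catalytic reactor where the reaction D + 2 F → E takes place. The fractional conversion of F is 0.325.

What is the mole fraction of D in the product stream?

F reacted = 0.325 × 449 = 145.9 mol/min; ν_F = −2, so ξ = 145.9/2 = 72.96 mol/min.
Outlet amounts (n = n₀ + ν ξ):
  D: 597 − 1(72.96) = 524
  F: 449 − 2(72.96) = 303.1
  E: 0 + 1(72.96) = 72.96
Total out = 900.1 mol/min; y_D = 524 / 900.1 = 0.5822.

0.582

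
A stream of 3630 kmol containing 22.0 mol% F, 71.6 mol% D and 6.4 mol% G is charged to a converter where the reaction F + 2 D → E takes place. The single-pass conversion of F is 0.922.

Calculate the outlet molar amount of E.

736 kmol

F reacted = 0.922 × 798.6 = 736.3 kmol; ν_F = −1, so ξ = 736.3/1 = 736.3 kmol.
Outlet amounts (n = n₀ + ν ξ):
  F: 798.6 − 1(736.3) = 62.29
  D: 2599 − 2(736.3) = 1126
  E: 0 + 1(736.3) = 736.3
  G: 232.3 (inert)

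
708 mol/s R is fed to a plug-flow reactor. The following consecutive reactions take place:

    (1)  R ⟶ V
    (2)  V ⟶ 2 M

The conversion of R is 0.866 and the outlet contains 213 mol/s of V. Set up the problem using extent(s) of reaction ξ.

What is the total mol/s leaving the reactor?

1110 mol/s

Conversion of R: R consumed = 1ξ₁ = 0.866 × 708 → ξ₁ = 613.1 mol/s.
V balance: n_V = 0 + 1ξ₁ − 1ξ₂ = 213 → ξ₂ = (1·613.1 − 213)/1 = 400.1 mol/s.
Outlet amounts (n = n₀ + Σ ν·ξ):
  R: 708 − 1(613.1) = 94.87
  V: 0 + 1(613.1) − 1(400.1) = 213
  M: 0 + 2(400.1) = 800.3
Total out = 94.87 + 213 + 800.3 = 1108 mol/s.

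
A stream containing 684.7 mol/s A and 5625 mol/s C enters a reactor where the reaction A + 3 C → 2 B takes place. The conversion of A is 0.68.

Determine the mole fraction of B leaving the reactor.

A reacted = 0.68 × 684.7 = 465.6 mol/s; ν_A = −1, so ξ = 465.6/1 = 465.6 mol/s.
Outlet amounts (n = n₀ + ν ξ):
  A: 684.7 − 1(465.6) = 219.1
  C: 5625 − 3(465.6) = 4228
  B: 0 + 2(465.6) = 931.2
Total out = 5379 mol/s; y_B = 931.2 / 5379 = 0.1731.

0.173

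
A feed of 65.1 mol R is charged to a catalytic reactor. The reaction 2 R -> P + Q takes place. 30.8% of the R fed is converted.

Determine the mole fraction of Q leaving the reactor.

R reacted = 0.308 × 65.1 = 20.05 mol; ν_R = −2, so ξ = 20.05/2 = 10.03 mol.
Outlet amounts (n = n₀ + ν ξ):
  R: 65.1 − 2(10.03) = 45.05
  P: 0 + 1(10.03) = 10.03
  Q: 0 + 1(10.03) = 10.03
Total out = 65.1 mol; y_Q = 10.03 / 65.1 = 0.154.

0.154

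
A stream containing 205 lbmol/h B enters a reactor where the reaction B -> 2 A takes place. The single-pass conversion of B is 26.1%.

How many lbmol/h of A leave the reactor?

B reacted = 0.261 × 205 = 53.51 lbmol/h; ν_B = −1, so ξ = 53.51/1 = 53.51 lbmol/h.
Outlet amounts (n = n₀ + ν ξ):
  B: 205 − 1(53.51) = 151.5
  A: 0 + 2(53.51) = 107

107 lbmol/h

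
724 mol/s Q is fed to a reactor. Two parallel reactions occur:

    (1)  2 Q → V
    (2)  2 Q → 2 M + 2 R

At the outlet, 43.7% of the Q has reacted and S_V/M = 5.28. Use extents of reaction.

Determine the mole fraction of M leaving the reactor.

0.0451

Conversion of Q: Q consumed = 0.437 × 724 = 316.4 mol/s = 2ξ₁ + 2ξ₂.
Selectivity: 1ξ₁ / (2ξ₂) = 5.28 → ξ₁ = 10.56 ξ₂.
Substitute: (2·10.56 + 2) ξ₂ = 316.4 → ξ₂ = 13.68 mol/s, ξ₁ = 144.5 mol/s.
Outlet amounts (n = n₀ + Σ ν·ξ):
  Q: 724 − 2(144.5) − 2(13.68) = 407.6
  V: 0 + 1(144.5) = 144.5
  M: 0 + 2(13.68) = 27.37
  R: 0 + 2(13.68) = 27.37
Total out = 606.9 mol/s; y_M = 27.37 / 606.9 = 0.0451.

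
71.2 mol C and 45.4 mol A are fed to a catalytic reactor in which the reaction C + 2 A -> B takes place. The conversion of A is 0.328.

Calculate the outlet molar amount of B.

7.45 mol

A reacted = 0.328 × 45.4 = 14.89 mol; ν_A = −2, so ξ = 14.89/2 = 7.446 mol.
Outlet amounts (n = n₀ + ν ξ):
  C: 71.2 − 1(7.446) = 63.75
  A: 45.4 − 2(7.446) = 30.51
  B: 0 + 1(7.446) = 7.446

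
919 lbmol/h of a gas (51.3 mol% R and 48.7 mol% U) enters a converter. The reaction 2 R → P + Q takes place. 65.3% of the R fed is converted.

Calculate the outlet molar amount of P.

154 lbmol/h

R reacted = 0.653 × 471.4 = 307.9 lbmol/h; ν_R = −2, so ξ = 307.9/2 = 153.9 lbmol/h.
Outlet amounts (n = n₀ + ν ξ):
  R: 471.4 − 2(153.9) = 163.6
  P: 0 + 1(153.9) = 153.9
  Q: 0 + 1(153.9) = 153.9
  U: 447.6 (inert)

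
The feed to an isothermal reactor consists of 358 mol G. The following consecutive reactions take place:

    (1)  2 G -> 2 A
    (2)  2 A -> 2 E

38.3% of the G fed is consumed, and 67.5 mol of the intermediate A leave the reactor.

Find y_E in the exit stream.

Conversion of G: G consumed = 2ξ₁ = 0.383 × 358 → ξ₁ = 68.56 mol.
A balance: n_A = 0 + 2ξ₁ − 2ξ₂ = 67.5 → ξ₂ = (2·68.56 − 67.5)/2 = 34.81 mol.
Outlet amounts (n = n₀ + Σ ν·ξ):
  G: 358 − 2(68.56) = 220.9
  A: 0 + 2(68.56) − 2(34.81) = 67.5
  E: 0 + 2(34.81) = 69.61
Total out = 358 mol; y_E = 69.61 / 358 = 0.1945.

0.194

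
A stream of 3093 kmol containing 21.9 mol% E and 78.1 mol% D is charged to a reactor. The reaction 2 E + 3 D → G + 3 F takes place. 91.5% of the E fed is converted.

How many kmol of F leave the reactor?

E reacted = 0.915 × 677.4 = 619.8 kmol; ν_E = −2, so ξ = 619.8/2 = 309.9 kmol.
Outlet amounts (n = n₀ + ν ξ):
  E: 677.4 − 2(309.9) = 57.58
  D: 2416 − 3(309.9) = 1486
  G: 0 + 1(309.9) = 309.9
  F: 0 + 3(309.9) = 929.7

930 kmol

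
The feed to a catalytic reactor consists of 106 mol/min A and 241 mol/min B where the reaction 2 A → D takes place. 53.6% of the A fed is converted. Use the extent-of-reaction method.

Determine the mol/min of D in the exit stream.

28.4 mol/min

A reacted = 0.536 × 106 = 56.82 mol/min; ν_A = −2, so ξ = 56.82/2 = 28.41 mol/min.
Outlet amounts (n = n₀ + ν ξ):
  A: 106 − 2(28.41) = 49.18
  D: 0 + 1(28.41) = 28.41
  B: 241 (inert)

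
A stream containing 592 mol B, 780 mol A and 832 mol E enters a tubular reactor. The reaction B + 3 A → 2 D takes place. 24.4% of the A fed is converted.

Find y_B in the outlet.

A reacted = 0.244 × 780 = 190.3 mol; ν_A = −3, so ξ = 190.3/3 = 63.44 mol.
Outlet amounts (n = n₀ + ν ξ):
  B: 592 − 1(63.44) = 528.6
  A: 780 − 3(63.44) = 589.7
  D: 0 + 2(63.44) = 126.9
  E: 832 (inert)
Total out = 2077 mol; y_B = 528.6 / 2077 = 0.2545.

0.254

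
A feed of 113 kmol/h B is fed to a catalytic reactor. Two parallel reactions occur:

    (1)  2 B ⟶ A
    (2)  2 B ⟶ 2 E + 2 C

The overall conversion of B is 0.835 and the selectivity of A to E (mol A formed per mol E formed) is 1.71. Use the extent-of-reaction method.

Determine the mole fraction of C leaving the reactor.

Conversion of B: B consumed = 0.835 × 113 = 94.35 kmol/h = 2ξ₁ + 2ξ₂.
Selectivity: 1ξ₁ / (2ξ₂) = 1.71 → ξ₁ = 3.42 ξ₂.
Substitute: (2·3.42 + 2) ξ₂ = 94.35 → ξ₂ = 10.67 kmol/h, ξ₁ = 36.5 kmol/h.
Outlet amounts (n = n₀ + Σ ν·ξ):
  B: 113 − 2(36.5) − 2(10.67) = 18.65
  A: 0 + 1(36.5) = 36.5
  E: 0 + 2(10.67) = 21.35
  C: 0 + 2(10.67) = 21.35
Total out = 97.84 kmol/h; y_C = 21.35 / 97.84 = 0.2182.

0.218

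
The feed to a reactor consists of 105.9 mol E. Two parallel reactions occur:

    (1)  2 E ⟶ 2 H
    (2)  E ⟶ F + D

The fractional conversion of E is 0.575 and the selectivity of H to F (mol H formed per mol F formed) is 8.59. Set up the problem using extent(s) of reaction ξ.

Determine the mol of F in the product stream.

Conversion of E: E consumed = 0.575 × 105.9 = 60.89 mol = 2ξ₁ + 1ξ₂.
Selectivity: 2ξ₁ / (1ξ₂) = 8.59 → ξ₁ = 4.295 ξ₂.
Substitute: (2·4.295 + 1) ξ₂ = 60.89 → ξ₂ = 6.35 mol, ξ₁ = 27.27 mol.
Outlet amounts (n = n₀ + Σ ν·ξ):
  E: 105.9 − 2(27.27) − 1(6.35) = 45.01
  H: 0 + 2(27.27) = 54.54
  F: 0 + 1(6.35) = 6.35
  D: 0 + 1(6.35) = 6.35

6.35 mol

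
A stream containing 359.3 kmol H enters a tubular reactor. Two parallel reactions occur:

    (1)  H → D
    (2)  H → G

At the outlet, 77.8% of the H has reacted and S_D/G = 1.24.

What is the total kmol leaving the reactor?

359 kmol

Conversion of H: H consumed = 0.778 × 359.3 = 279.5 kmol = 1ξ₁ + 1ξ₂.
Selectivity: 1ξ₁ / (1ξ₂) = 1.24 → ξ₁ = 1.24 ξ₂.
Substitute: (1·1.24 + 1) ξ₂ = 279.5 → ξ₂ = 124.8 kmol, ξ₁ = 154.7 kmol.
Outlet amounts (n = n₀ + Σ ν·ξ):
  H: 359.3 − 1(154.7) − 1(124.8) = 79.76
  D: 0 + 1(154.7) = 154.7
  G: 0 + 1(124.8) = 124.8
Total out = 79.76 + 154.7 + 124.8 = 359.3 kmol.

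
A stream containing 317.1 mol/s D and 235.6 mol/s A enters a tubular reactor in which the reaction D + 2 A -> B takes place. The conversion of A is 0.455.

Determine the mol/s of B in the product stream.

A reacted = 0.455 × 235.6 = 107.2 mol/s; ν_A = −2, so ξ = 107.2/2 = 53.6 mol/s.
Outlet amounts (n = n₀ + ν ξ):
  D: 317.1 − 1(53.6) = 263.5
  A: 235.6 − 2(53.6) = 128.4
  B: 0 + 1(53.6) = 53.6

53.6 mol/s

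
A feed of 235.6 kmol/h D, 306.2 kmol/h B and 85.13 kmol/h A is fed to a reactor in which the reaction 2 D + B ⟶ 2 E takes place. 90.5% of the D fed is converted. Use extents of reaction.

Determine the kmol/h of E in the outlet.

213 kmol/h

D reacted = 0.905 × 235.6 = 213.2 kmol/h; ν_D = −2, so ξ = 213.2/2 = 106.6 kmol/h.
Outlet amounts (n = n₀ + ν ξ):
  D: 235.6 − 2(106.6) = 22.38
  B: 306.2 − 1(106.6) = 199.6
  E: 0 + 2(106.6) = 213.2
  A: 85.13 (inert)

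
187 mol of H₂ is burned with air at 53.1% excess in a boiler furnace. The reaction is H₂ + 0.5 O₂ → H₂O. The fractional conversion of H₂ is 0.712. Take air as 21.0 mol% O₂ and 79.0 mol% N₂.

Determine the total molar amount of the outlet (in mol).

Stoichiometric O₂ = 0.5 × 187 = 93.5 mol; O₂ fed = 93.5 × 1.531 = 143.1 mol.
N₂ fed = 143.1 × 79/21 = 538.5 mol.
Fuel reacted = 0.712 × 187 → ξ = 133.1 mol.
Outlet (n = n₀ + ν ξ):
  H₂: 187 − 1(133.1) = 53.86
  O₂: 143.1 − 0.5(133.1) = 76.58
  N₂: 538.5 (inert)
  H₂O: 0 + 1(133.1) = 133.1
Total out = 53.86 + 76.58 + 538.5 + 133.1 = 802.1 mol.

802 mol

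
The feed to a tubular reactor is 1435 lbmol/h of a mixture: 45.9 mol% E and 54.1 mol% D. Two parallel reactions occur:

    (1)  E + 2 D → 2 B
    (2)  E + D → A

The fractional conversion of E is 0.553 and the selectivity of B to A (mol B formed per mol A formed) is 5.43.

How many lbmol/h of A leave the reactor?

Conversion of E: E consumed = 0.553 × 658.7 = 364.2 lbmol/h = 1ξ₁ + 1ξ₂.
Selectivity: 2ξ₁ / (1ξ₂) = 5.43 → ξ₁ = 2.715 ξ₂.
Substitute: (1·2.715 + 1) ξ₂ = 364.2 → ξ₂ = 98.05 lbmol/h, ξ₁ = 266.2 lbmol/h.
Outlet amounts (n = n₀ + Σ ν·ξ):
  E: 658.7 − 1(266.2) − 1(98.05) = 294.4
  D: 776.3 − 2(266.2) − 1(98.05) = 145.9
  B: 0 + 2(266.2) = 532.4
  A: 0 + 1(98.05) = 98.05

98 lbmol/h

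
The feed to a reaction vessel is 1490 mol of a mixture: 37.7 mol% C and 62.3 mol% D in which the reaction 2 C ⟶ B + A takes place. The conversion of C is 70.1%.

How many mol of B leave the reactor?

C reacted = 0.701 × 561.7 = 393.8 mol; ν_C = −2, so ξ = 393.8/2 = 196.9 mol.
Outlet amounts (n = n₀ + ν ξ):
  C: 561.7 − 2(196.9) = 168
  B: 0 + 1(196.9) = 196.9
  A: 0 + 1(196.9) = 196.9
  D: 928.3 (inert)

197 mol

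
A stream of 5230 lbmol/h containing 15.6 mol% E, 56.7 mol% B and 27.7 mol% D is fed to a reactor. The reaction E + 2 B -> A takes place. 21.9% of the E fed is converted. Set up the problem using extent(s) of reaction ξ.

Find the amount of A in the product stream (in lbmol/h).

179 lbmol/h

E reacted = 0.219 × 815.9 = 178.7 lbmol/h; ν_E = −1, so ξ = 178.7/1 = 178.7 lbmol/h.
Outlet amounts (n = n₀ + ν ξ):
  E: 815.9 − 1(178.7) = 637.2
  B: 2965 − 2(178.7) = 2608
  A: 0 + 1(178.7) = 178.7
  D: 1449 (inert)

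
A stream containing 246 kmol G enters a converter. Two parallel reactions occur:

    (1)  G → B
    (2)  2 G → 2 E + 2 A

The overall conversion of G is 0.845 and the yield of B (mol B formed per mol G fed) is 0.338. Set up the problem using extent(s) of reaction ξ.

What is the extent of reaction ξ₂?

ξ₂ = 62.4 kmol

Yield of B: 1ξ₁ / 246 = 0.338 → ξ₁ = 83.15 kmol.
Conversion of G: 1ξ₁ + 2ξ₂ = 0.845 × 246 = 207.9 → ξ₂ = 62.36 kmol.
Outlet amounts (n = n₀ + Σ ν·ξ):
  G: 246 − 1(83.15) − 2(62.36) = 38.13
  B: 0 + 1(83.15) = 83.15
  E: 0 + 2(62.36) = 124.7
  A: 0 + 2(62.36) = 124.7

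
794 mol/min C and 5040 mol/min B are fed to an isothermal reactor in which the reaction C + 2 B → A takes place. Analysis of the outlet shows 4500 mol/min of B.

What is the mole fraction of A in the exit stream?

0.051

For B: n = n₀ − 2ξ → 4500 = 5040 − 2ξ, giving ξ = 270 mol/min.
Outlet amounts (n = n₀ + ν ξ):
  C: 794 − 1(270) = 524
  B: 5040 − 2(270) = 4500
  A: 0 + 1(270) = 270
Total out = 5294 mol/min; y_A = 270 / 5294 = 0.051.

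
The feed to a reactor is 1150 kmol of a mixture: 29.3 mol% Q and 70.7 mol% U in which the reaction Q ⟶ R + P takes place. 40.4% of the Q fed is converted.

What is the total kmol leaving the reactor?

1290 kmol

Q reacted = 0.404 × 336.9 = 136.1 kmol; ν_Q = −1, so ξ = 136.1/1 = 136.1 kmol.
Outlet amounts (n = n₀ + ν ξ):
  Q: 336.9 − 1(136.1) = 200.8
  R: 0 + 1(136.1) = 136.1
  P: 0 + 1(136.1) = 136.1
  U: 813 (inert)
Total out = 200.8 + 136.1 + 136.1 + 813 = 1286 kmol.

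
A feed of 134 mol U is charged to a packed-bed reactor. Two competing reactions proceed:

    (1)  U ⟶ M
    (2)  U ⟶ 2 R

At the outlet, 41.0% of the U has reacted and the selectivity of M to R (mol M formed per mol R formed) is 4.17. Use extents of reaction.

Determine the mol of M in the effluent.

49.1 mol

Conversion of U: U consumed = 0.41 × 134 = 54.94 mol = 1ξ₁ + 1ξ₂.
Selectivity: 1ξ₁ / (2ξ₂) = 4.17 → ξ₁ = 8.34 ξ₂.
Substitute: (1·8.34 + 1) ξ₂ = 54.94 → ξ₂ = 5.882 mol, ξ₁ = 49.06 mol.
Outlet amounts (n = n₀ + Σ ν·ξ):
  U: 134 − 1(49.06) − 1(5.882) = 79.06
  M: 0 + 1(49.06) = 49.06
  R: 0 + 2(5.882) = 11.76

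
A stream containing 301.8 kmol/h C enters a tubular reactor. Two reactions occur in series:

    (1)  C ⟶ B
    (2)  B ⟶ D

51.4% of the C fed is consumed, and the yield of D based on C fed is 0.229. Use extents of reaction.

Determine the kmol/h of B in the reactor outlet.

Conversion of C: C consumed = 1ξ₁ = 0.514 × 301.8 → ξ₁ = 155.1 kmol/h.
Yield of D: 1ξ₂ / 301.8 = 0.229 → ξ₂ = 69.11 kmol/h.
Outlet amounts (n = n₀ + Σ ν·ξ):
  C: 301.8 − 1(155.1) = 146.7
  B: 0 + 1(155.1) − 1(69.11) = 86.01
  D: 0 + 1(69.11) = 69.11

86 kmol/h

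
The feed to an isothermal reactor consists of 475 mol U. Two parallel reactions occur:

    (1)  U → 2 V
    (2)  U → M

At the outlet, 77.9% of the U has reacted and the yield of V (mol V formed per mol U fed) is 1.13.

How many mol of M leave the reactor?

102 mol

Yield of V: 2ξ₁ / 475 = 1.13 → ξ₁ = 268.4 mol.
Conversion of U: 1ξ₁ + 1ξ₂ = 0.779 × 475 = 370 → ξ₂ = 101.7 mol.
Outlet amounts (n = n₀ + Σ ν·ξ):
  U: 475 − 1(268.4) − 1(101.7) = 105
  V: 0 + 2(268.4) = 536.8
  M: 0 + 1(101.7) = 101.7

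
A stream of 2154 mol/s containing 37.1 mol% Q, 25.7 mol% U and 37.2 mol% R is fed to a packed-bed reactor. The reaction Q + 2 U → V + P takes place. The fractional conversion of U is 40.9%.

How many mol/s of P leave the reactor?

U reacted = 0.409 × 553.6 = 226.4 mol/s; ν_U = −2, so ξ = 226.4/2 = 113.2 mol/s.
Outlet amounts (n = n₀ + ν ξ):
  Q: 799.1 − 1(113.2) = 685.9
  U: 553.6 − 2(113.2) = 327.2
  V: 0 + 1(113.2) = 113.2
  P: 0 + 1(113.2) = 113.2
  R: 801.3 (inert)

113 mol/s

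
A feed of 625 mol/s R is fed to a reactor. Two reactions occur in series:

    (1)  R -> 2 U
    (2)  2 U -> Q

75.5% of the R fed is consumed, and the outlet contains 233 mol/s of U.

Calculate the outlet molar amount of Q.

355 mol/s

Conversion of R: R consumed = 1ξ₁ = 0.755 × 625 → ξ₁ = 471.9 mol/s.
U balance: n_U = 0 + 2ξ₁ − 2ξ₂ = 233 → ξ₂ = (2·471.9 − 233)/2 = 355.4 mol/s.
Outlet amounts (n = n₀ + Σ ν·ξ):
  R: 625 − 1(471.9) = 153.1
  U: 0 + 2(471.9) − 2(355.4) = 233
  Q: 0 + 1(355.4) = 355.4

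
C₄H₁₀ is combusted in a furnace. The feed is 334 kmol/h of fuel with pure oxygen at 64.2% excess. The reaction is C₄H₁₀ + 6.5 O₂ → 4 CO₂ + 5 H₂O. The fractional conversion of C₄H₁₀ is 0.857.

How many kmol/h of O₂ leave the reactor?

Stoichiometric O₂ = 6.5 × 334 = 2171 kmol/h; O₂ fed = 2171 × 1.642 = 3565 kmol/h.
Fuel reacted = 0.857 × 334 → ξ = 286.2 kmol/h.
Outlet (n = n₀ + ν ξ):
  C₄H₁₀: 334 − 1(286.2) = 47.76
  O₂: 3565 − 6.5(286.2) = 1704
  CO₂: 0 + 4(286.2) = 1145
  H₂O: 0 + 5(286.2) = 1431

1700 kmol/h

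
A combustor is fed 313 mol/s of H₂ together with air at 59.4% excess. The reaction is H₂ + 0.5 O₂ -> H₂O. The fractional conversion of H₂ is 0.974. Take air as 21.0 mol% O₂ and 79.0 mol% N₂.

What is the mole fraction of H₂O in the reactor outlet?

Stoichiometric O₂ = 0.5 × 313 = 156.5 mol/s; O₂ fed = 156.5 × 1.594 = 249.5 mol/s.
N₂ fed = 249.5 × 79/21 = 938.4 mol/s.
Fuel reacted = 0.974 × 313 → ξ = 304.9 mol/s.
Outlet (n = n₀ + ν ξ):
  H₂: 313 − 1(304.9) = 8.138
  O₂: 249.5 − 0.5(304.9) = 97.03
  N₂: 938.4 (inert)
  H₂O: 0 + 1(304.9) = 304.9
Total out = 1348 mol/s; y_H₂O = 304.9 / 1348 = 0.2261.

0.226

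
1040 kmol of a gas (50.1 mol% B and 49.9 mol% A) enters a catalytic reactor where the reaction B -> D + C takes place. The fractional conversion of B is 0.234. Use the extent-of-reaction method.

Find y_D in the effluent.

B reacted = 0.234 × 521 = 121.9 kmol; ν_B = −1, so ξ = 121.9/1 = 121.9 kmol.
Outlet amounts (n = n₀ + ν ξ):
  B: 521 − 1(121.9) = 399.1
  D: 0 + 1(121.9) = 121.9
  C: 0 + 1(121.9) = 121.9
  A: 519 (inert)
Total out = 1162 kmol; y_D = 121.9 / 1162 = 0.1049.

0.105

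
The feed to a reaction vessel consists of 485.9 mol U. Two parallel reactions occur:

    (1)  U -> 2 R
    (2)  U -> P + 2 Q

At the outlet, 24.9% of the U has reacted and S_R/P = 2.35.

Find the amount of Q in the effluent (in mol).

111 mol

Conversion of U: U consumed = 0.249 × 485.9 = 121 mol = 1ξ₁ + 1ξ₂.
Selectivity: 2ξ₁ / (1ξ₂) = 2.35 → ξ₁ = 1.175 ξ₂.
Substitute: (1·1.175 + 1) ξ₂ = 121 → ξ₂ = 55.63 mol, ξ₁ = 65.36 mol.
Outlet amounts (n = n₀ + Σ ν·ξ):
  U: 485.9 − 1(65.36) − 1(55.63) = 364.9
  R: 0 + 2(65.36) = 130.7
  P: 0 + 1(55.63) = 55.63
  Q: 0 + 2(55.63) = 111.3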